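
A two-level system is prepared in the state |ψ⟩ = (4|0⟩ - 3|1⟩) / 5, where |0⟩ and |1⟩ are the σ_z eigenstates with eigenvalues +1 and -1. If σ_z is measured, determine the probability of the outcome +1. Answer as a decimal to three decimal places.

The +1 outcome corresponds to |0⟩. Its amplitude in |ψ⟩ is 4/5.
P = |4|² / 25 = 16/25.

0.640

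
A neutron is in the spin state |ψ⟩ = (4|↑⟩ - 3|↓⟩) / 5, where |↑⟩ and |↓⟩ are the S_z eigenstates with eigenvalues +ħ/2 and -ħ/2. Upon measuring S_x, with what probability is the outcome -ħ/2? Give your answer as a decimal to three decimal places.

0.980

|-x⟩ = (|↑⟩ - |↓⟩)/√2, so ⟨-x|ψ⟩ = (7) / (√2·5).
P = |7|² / 50 = 49/50.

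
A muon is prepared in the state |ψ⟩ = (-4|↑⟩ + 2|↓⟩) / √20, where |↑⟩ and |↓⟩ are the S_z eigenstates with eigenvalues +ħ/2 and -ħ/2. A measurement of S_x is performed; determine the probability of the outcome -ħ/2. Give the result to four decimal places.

0.9000

|-x⟩ = (|↑⟩ - |↓⟩)/√2, so ⟨-x|ψ⟩ = (-6) / (√2·√20).
P = |-6|² / 40 = 36/40.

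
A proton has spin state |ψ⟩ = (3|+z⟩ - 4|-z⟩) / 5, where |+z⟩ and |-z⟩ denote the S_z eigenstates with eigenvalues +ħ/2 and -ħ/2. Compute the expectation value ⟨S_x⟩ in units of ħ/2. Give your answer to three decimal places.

⟨σ_x⟩ = 2 Re(a* b)/(|a|²+|b|²) with a = 3, b = -4.
a* b = -12, so ⟨σ_x⟩ = -24/25.
⟨S_x⟩ = (ħ/2)·⟨σ_x⟩.

-0.960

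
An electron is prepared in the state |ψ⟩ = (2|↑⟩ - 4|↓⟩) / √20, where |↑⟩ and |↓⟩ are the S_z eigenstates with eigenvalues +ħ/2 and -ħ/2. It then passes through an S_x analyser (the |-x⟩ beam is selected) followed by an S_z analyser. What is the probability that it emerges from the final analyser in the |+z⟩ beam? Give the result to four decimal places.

First analyser (S_x): P(|-x⟩) = |⟨-x|ψ⟩|² = 36/40.
After stage 1 the state is |-x⟩; P(|+z⟩) = |⟨+z|-x⟩|² = 1/2.
Joint probability = 36/40 × 1/2 = 0.4500.

0.4500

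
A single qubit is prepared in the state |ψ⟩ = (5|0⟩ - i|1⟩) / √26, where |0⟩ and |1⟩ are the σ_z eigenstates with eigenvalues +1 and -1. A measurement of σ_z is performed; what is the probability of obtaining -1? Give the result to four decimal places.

0.0385

The -1 outcome corresponds to |1⟩. Its amplitude in |ψ⟩ is -i/√26.
P = |-i|² / 26 = 1/26.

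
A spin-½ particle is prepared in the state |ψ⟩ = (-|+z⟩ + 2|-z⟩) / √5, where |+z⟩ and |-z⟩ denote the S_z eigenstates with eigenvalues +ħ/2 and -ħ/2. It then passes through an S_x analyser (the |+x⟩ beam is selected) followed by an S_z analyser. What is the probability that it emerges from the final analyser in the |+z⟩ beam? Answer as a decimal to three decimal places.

First analyser (S_x): P(|+x⟩) = |⟨+x|ψ⟩|² = 1/10.
After stage 1 the state is |+x⟩; P(|+z⟩) = |⟨+z|+x⟩|² = 1/2.
Joint probability = 1/10 × 1/2 = 0.050.

0.050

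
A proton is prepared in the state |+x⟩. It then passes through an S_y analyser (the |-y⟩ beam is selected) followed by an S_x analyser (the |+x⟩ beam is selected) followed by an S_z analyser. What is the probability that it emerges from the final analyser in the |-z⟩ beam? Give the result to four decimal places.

First analyser (S_y): from |+x⟩, P(|-y⟩) = 1/2.
After stage 1 the state is |-y⟩; P(|+x⟩) = |⟨+x|-y⟩|² = 1/2.
After stage 2 the state is |+x⟩; P(|-z⟩) = |⟨-z|+x⟩|² = 1/2.
Joint probability = 1/2 × 1/2 × 1/2 = 0.1250.

0.1250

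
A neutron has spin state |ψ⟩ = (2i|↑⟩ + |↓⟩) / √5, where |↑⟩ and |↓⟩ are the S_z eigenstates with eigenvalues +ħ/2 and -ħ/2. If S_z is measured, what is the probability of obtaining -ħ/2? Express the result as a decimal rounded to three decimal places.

0.200

The -ħ/2 outcome corresponds to |↓⟩. Its amplitude in |ψ⟩ is 1/√5.
P = |1|² / 5 = 1/5.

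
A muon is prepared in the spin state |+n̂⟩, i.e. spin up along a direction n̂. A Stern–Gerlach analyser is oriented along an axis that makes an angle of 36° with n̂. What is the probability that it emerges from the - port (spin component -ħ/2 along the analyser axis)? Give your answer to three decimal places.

0.095

For spin-½, the probability of finding spin-up along an axis at angle θ to the initial spin direction is cos²(θ/2); spin-down is sin²(θ/2).
θ = 36°, so P = sin²(18°) ≈ 0.095.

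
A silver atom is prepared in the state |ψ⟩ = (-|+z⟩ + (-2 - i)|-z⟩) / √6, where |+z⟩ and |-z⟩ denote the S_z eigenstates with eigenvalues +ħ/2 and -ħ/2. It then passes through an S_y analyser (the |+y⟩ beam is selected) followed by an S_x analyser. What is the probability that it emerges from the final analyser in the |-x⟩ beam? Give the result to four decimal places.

First analyser (S_y): P(|+y⟩) = |⟨+y|ψ⟩|² = 8/12.
After stage 1 the state is |+y⟩; P(|-x⟩) = |⟨-x|+y⟩|² = 1/2.
Joint probability = 8/12 × 1/2 = 0.3333.

0.3333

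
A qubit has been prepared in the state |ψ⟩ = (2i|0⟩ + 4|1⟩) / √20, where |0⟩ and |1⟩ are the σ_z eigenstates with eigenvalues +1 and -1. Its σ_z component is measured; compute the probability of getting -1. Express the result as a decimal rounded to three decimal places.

The -1 outcome corresponds to |1⟩. Its amplitude in |ψ⟩ is 4/√20.
P = |4|² / 20 = 16/20.

0.800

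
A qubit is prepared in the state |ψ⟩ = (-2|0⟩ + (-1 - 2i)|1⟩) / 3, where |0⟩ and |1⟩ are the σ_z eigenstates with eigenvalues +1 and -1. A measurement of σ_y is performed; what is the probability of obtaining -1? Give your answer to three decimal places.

0.056

|-y⟩ = (|0⟩ - i|1⟩)/√2, so ⟨-y|ψ⟩ = (-i) / (√2·3).
P = |-i|² / 18 = 1/18.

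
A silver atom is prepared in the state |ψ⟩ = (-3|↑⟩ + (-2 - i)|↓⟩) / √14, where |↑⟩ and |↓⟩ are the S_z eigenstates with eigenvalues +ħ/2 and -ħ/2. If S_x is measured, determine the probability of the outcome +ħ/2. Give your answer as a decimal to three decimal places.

0.929

|+x⟩ = (|↑⟩ + |↓⟩)/√2, so ⟨+x|ψ⟩ = (-5 - i) / (√2·√14).
P = |-5 - i|² / 28 = 26/28.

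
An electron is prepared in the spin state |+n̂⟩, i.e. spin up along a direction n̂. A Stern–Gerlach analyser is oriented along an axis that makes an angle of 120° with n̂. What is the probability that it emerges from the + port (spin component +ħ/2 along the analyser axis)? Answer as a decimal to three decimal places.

For spin-½, the probability of finding spin-up along an axis at angle θ to the initial spin direction is cos²(θ/2); spin-down is sin²(θ/2).
θ = 120°, so P = cos²(60°) ≈ 0.250.

0.250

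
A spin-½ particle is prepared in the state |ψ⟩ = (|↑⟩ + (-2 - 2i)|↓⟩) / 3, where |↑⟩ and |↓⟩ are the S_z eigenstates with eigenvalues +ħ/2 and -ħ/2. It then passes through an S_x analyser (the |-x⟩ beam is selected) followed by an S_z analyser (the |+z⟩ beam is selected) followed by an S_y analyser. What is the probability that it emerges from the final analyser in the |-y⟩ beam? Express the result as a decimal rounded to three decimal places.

0.181

First analyser (S_x): P(|-x⟩) = |⟨-x|ψ⟩|² = 13/18.
After stage 1 the state is |-x⟩; P(|+z⟩) = |⟨+z|-x⟩|² = 1/2.
After stage 2 the state is |+z⟩; P(|-y⟩) = |⟨-y|+z⟩|² = 1/2.
Joint probability = 13/18 × 1/2 × 1/2 = 0.181.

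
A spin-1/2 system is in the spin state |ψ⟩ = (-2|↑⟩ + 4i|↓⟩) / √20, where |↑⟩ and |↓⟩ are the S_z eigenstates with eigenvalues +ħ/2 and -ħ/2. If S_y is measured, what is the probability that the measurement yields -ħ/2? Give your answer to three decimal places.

0.900

|-y⟩ = (|↑⟩ - i|↓⟩)/√2, so ⟨-y|ψ⟩ = (-6) / (√2·√20).
P = |-6|² / 40 = 36/40.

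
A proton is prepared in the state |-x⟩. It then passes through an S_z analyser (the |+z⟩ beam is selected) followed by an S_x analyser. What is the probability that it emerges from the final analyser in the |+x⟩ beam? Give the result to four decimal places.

First analyser (S_z): from |-x⟩, P(|+z⟩) = 1/2.
After stage 1 the state is |+z⟩; P(|+x⟩) = |⟨+x|+z⟩|² = 1/2.
Joint probability = 1/2 × 1/2 = 0.2500.

0.2500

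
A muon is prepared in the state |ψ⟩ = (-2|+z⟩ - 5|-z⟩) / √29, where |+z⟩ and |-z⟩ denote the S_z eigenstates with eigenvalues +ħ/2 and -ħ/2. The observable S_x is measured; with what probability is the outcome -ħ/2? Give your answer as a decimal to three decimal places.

|-x⟩ = (|+z⟩ - |-z⟩)/√2, so ⟨-x|ψ⟩ = (3) / (√2·√29).
P = |3|² / 58 = 9/58.

0.155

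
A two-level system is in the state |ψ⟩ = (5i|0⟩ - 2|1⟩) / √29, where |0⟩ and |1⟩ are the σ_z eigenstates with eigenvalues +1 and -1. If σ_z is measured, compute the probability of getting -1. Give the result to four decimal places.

The -1 outcome corresponds to |1⟩. Its amplitude in |ψ⟩ is -2/√29.
P = |-2|² / 29 = 4/29.

0.1379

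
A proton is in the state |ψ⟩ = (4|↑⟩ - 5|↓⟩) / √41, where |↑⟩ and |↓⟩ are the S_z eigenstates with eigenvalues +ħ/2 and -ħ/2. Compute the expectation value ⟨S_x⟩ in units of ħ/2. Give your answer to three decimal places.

⟨σ_x⟩ = 2 Re(a* b)/(|a|²+|b|²) with a = 4, b = -5.
a* b = -20, so ⟨σ_x⟩ = -40/41.
⟨S_x⟩ = (ħ/2)·⟨σ_x⟩.

-0.976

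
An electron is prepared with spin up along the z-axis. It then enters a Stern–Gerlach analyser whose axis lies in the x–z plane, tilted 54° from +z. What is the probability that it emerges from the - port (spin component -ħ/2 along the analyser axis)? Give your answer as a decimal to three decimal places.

0.206

For spin-½, the probability of finding spin-up along an axis at angle θ to the initial spin direction is cos²(θ/2); spin-down is sin²(θ/2).
θ = 54°, so P = sin²(27°) ≈ 0.206.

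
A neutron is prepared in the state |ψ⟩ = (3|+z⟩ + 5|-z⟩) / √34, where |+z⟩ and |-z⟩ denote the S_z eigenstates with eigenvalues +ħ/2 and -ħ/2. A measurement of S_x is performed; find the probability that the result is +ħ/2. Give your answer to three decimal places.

|+x⟩ = (|+z⟩ + |-z⟩)/√2, so ⟨+x|ψ⟩ = (8) / (√2·√34).
P = |8|² / 68 = 64/68.

0.941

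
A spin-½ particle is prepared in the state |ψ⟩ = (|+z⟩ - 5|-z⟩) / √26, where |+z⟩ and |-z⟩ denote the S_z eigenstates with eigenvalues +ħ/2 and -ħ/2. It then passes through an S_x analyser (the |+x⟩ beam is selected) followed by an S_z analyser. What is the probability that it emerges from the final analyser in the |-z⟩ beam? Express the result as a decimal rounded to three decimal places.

First analyser (S_x): P(|+x⟩) = |⟨+x|ψ⟩|² = 16/52.
After stage 1 the state is |+x⟩; P(|-z⟩) = |⟨-z|+x⟩|² = 1/2.
Joint probability = 16/52 × 1/2 = 0.154.

0.154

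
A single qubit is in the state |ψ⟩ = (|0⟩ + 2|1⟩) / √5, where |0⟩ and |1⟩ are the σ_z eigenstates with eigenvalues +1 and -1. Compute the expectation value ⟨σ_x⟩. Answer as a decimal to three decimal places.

⟨σ_x⟩ = 2 Re(a* b)/(|a|²+|b|²) with a = 1, b = 2.
a* b = 2, so ⟨σ_x⟩ = 4/5.

0.800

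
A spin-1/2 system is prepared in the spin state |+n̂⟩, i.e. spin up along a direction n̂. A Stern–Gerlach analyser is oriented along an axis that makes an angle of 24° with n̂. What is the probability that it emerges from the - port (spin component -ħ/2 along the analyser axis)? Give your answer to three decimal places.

0.043

For spin-½, the probability of finding spin-up along an axis at angle θ to the initial spin direction is cos²(θ/2); spin-down is sin²(θ/2).
θ = 24°, so P = sin²(12°) ≈ 0.043.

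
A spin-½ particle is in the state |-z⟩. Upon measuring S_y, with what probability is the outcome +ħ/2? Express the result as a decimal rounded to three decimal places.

In the S_z basis, |-z⟩ = |-z⟩ and |+y⟩ = (|+z⟩ + i|-z⟩)/√2.
|⟨+y|-z⟩|² = 1/2.

0.500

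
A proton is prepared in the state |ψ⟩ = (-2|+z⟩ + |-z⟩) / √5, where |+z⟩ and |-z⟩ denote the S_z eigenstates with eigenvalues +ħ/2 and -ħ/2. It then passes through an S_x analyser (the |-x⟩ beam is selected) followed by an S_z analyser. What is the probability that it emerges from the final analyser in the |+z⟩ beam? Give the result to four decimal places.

0.4500

First analyser (S_x): P(|-x⟩) = |⟨-x|ψ⟩|² = 9/10.
After stage 1 the state is |-x⟩; P(|+z⟩) = |⟨+z|-x⟩|² = 1/2.
Joint probability = 9/10 × 1/2 = 0.4500.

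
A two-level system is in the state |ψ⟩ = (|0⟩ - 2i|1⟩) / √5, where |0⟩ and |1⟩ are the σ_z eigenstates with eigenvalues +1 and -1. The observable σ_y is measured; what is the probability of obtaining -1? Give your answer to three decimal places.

0.900

|-y⟩ = (|0⟩ - i|1⟩)/√2, so ⟨-y|ψ⟩ = (3) / (√2·√5).
P = |3|² / 10 = 9/10.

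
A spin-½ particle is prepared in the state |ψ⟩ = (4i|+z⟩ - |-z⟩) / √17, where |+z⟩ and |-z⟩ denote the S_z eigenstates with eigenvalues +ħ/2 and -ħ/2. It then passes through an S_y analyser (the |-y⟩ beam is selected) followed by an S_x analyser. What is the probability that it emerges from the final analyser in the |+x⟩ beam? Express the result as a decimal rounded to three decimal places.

0.132

First analyser (S_y): P(|-y⟩) = |⟨-y|ψ⟩|² = 9/34.
After stage 1 the state is |-y⟩; P(|+x⟩) = |⟨+x|-y⟩|² = 1/2.
Joint probability = 9/34 × 1/2 = 0.132.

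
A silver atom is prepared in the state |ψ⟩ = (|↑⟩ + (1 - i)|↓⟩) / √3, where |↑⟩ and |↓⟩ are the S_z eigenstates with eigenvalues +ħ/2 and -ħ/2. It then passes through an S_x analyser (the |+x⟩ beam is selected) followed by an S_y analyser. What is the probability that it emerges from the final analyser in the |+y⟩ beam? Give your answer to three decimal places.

First analyser (S_x): P(|+x⟩) = |⟨+x|ψ⟩|² = 5/6.
After stage 1 the state is |+x⟩; P(|+y⟩) = |⟨+y|+x⟩|² = 1/2.
Joint probability = 5/6 × 1/2 = 0.417.

0.417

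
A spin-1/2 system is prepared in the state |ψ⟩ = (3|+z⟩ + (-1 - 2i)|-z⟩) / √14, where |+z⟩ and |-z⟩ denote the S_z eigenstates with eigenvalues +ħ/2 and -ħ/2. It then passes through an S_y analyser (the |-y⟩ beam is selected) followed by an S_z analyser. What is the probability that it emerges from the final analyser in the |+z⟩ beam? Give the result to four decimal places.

0.4643

First analyser (S_y): P(|-y⟩) = |⟨-y|ψ⟩|² = 26/28.
After stage 1 the state is |-y⟩; P(|+z⟩) = |⟨+z|-y⟩|² = 1/2.
Joint probability = 26/28 × 1/2 = 0.4643.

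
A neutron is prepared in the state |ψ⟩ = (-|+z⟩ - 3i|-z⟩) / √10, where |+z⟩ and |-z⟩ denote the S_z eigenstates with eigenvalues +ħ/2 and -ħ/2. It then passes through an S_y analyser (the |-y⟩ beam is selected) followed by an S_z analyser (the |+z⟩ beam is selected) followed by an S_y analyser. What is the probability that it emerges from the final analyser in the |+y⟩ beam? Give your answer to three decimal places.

0.050

First analyser (S_y): P(|-y⟩) = |⟨-y|ψ⟩|² = 4/20.
After stage 1 the state is |-y⟩; P(|+z⟩) = |⟨+z|-y⟩|² = 1/2.
After stage 2 the state is |+z⟩; P(|+y⟩) = |⟨+y|+z⟩|² = 1/2.
Joint probability = 4/20 × 1/2 × 1/2 = 0.050.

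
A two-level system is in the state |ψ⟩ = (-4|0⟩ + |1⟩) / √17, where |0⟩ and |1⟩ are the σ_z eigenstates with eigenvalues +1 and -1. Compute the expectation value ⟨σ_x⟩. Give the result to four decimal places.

-0.4706

⟨σ_x⟩ = 2 Re(a* b)/(|a|²+|b|²) with a = -4, b = 1.
a* b = -4, so ⟨σ_x⟩ = -8/17.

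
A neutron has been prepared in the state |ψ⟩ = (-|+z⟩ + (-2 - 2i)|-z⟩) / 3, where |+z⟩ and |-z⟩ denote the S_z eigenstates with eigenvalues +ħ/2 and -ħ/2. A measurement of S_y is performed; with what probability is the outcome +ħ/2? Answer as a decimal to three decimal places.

|+y⟩ = (|+z⟩ + i|-z⟩)/√2, so ⟨+y|ψ⟩ = (-3 + 2i) / (√2·3).
P = |-3 + 2i|² / 18 = 13/18.

0.722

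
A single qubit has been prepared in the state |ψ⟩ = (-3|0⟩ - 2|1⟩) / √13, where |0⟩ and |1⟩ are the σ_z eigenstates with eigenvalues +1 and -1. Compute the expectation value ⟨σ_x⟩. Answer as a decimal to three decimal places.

0.923

⟨σ_x⟩ = 2 Re(a* b)/(|a|²+|b|²) with a = -3, b = -2.
a* b = 6, so ⟨σ_x⟩ = 12/13.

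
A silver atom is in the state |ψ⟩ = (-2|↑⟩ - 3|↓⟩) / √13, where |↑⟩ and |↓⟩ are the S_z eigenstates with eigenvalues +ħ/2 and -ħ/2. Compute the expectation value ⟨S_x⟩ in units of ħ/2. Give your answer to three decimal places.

⟨σ_x⟩ = 2 Re(a* b)/(|a|²+|b|²) with a = -2, b = -3.
a* b = 6, so ⟨σ_x⟩ = 12/13.
⟨S_x⟩ = (ħ/2)·⟨σ_x⟩.

0.923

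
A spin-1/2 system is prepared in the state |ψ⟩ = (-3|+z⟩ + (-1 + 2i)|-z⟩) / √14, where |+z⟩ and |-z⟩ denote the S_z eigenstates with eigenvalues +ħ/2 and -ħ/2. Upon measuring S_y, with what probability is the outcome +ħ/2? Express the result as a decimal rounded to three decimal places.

0.071

|+y⟩ = (|+z⟩ + i|-z⟩)/√2, so ⟨+y|ψ⟩ = (-1 + i) / (√2·√14).
P = |-1 + i|² / 28 = 2/28.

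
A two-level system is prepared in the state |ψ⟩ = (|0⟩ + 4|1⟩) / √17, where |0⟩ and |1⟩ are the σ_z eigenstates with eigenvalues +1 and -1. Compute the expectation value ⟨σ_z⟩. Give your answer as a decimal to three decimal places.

⟨σ_z⟩ = |a|² - |b|² divided by |a|²+|b|², with a, b the |0⟩, |1⟩ amplitudes.
= (1 - 16)/17 = -15/17.

-0.882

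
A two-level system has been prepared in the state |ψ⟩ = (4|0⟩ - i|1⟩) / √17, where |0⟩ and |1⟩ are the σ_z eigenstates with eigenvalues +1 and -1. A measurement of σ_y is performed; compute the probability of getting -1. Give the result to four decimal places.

|-y⟩ = (|0⟩ - i|1⟩)/√2, so ⟨-y|ψ⟩ = (5) / (√2·√17).
P = |5|² / 34 = 25/34.

0.7353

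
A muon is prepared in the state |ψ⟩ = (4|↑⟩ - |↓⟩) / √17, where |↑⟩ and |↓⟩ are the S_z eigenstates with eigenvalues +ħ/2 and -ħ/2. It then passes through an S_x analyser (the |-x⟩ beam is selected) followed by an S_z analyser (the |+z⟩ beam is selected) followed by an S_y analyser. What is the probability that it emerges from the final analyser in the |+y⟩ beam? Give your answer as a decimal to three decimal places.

First analyser (S_x): P(|-x⟩) = |⟨-x|ψ⟩|² = 25/34.
After stage 1 the state is |-x⟩; P(|+z⟩) = |⟨+z|-x⟩|² = 1/2.
After stage 2 the state is |+z⟩; P(|+y⟩) = |⟨+y|+z⟩|² = 1/2.
Joint probability = 25/34 × 1/2 × 1/2 = 0.184.

0.184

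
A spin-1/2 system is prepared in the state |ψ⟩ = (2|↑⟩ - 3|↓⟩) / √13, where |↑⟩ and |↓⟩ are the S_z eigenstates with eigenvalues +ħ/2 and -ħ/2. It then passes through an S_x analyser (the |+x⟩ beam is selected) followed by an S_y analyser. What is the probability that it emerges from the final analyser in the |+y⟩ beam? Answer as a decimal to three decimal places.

First analyser (S_x): P(|+x⟩) = |⟨+x|ψ⟩|² = 1/26.
After stage 1 the state is |+x⟩; P(|+y⟩) = |⟨+y|+x⟩|² = 1/2.
Joint probability = 1/26 × 1/2 = 0.019.

0.019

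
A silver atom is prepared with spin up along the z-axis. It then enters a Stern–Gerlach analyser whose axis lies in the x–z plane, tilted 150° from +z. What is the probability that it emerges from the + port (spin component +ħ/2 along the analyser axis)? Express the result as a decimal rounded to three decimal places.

0.067

For spin-½, the probability of finding spin-up along an axis at angle θ to the initial spin direction is cos²(θ/2); spin-down is sin²(θ/2).
θ = 150°, so P = cos²(75°) ≈ 0.067.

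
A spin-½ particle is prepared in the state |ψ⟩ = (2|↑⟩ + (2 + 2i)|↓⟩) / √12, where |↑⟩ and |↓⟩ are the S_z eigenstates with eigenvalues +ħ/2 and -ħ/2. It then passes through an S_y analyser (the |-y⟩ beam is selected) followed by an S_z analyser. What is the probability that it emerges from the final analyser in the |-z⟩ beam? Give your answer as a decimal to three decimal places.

0.083

First analyser (S_y): P(|-y⟩) = |⟨-y|ψ⟩|² = 4/24.
After stage 1 the state is |-y⟩; P(|-z⟩) = |⟨-z|-y⟩|² = 1/2.
Joint probability = 4/24 × 1/2 = 0.083.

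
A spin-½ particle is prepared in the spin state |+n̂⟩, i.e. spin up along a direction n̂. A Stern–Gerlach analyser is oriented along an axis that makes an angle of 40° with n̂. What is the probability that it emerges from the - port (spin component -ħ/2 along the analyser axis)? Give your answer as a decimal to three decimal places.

For spin-½, the probability of finding spin-up along an axis at angle θ to the initial spin direction is cos²(θ/2); spin-down is sin²(θ/2).
θ = 40°, so P = sin²(20°) ≈ 0.117.

0.117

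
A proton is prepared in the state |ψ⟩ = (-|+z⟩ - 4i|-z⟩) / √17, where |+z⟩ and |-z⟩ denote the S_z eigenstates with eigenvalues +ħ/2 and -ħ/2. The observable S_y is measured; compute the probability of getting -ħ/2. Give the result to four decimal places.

|-y⟩ = (|+z⟩ - i|-z⟩)/√2, so ⟨-y|ψ⟩ = (3) / (√2·√17).
P = |3|² / 34 = 9/34.

0.2647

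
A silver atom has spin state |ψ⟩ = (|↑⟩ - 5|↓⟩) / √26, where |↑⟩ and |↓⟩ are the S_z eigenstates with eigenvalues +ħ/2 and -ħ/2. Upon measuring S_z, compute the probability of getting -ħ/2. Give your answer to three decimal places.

0.962

The -ħ/2 outcome corresponds to |↓⟩. Its amplitude in |ψ⟩ is -5/√26.
P = |-5|² / 26 = 25/26.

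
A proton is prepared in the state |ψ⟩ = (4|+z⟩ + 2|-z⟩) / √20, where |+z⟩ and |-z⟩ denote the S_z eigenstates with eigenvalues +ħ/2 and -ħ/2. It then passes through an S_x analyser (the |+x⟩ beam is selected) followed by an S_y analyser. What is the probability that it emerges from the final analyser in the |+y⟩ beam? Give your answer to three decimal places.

First analyser (S_x): P(|+x⟩) = |⟨+x|ψ⟩|² = 36/40.
After stage 1 the state is |+x⟩; P(|+y⟩) = |⟨+y|+x⟩|² = 1/2.
Joint probability = 36/40 × 1/2 = 0.450.

0.450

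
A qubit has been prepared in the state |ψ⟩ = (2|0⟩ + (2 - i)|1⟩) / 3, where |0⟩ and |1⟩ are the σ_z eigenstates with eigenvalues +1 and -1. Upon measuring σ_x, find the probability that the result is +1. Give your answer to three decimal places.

|+x⟩ = (|0⟩ + |1⟩)/√2, so ⟨+x|ψ⟩ = (4 - i) / (√2·3).
P = |4 - i|² / 18 = 17/18.

0.944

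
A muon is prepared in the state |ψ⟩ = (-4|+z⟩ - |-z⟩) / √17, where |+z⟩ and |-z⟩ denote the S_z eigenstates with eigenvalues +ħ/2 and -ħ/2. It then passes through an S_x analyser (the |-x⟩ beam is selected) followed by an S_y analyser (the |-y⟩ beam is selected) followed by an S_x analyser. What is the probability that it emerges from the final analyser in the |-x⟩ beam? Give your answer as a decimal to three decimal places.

First analyser (S_x): P(|-x⟩) = |⟨-x|ψ⟩|² = 9/34.
After stage 1 the state is |-x⟩; P(|-y⟩) = |⟨-y|-x⟩|² = 1/2.
After stage 2 the state is |-y⟩; P(|-x⟩) = |⟨-x|-y⟩|² = 1/2.
Joint probability = 9/34 × 1/2 × 1/2 = 0.066.

0.066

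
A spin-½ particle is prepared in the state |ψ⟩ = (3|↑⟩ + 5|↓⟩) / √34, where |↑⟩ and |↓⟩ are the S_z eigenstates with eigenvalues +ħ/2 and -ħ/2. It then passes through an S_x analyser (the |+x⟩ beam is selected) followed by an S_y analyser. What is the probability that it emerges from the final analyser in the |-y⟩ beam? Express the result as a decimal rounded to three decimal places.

0.471

First analyser (S_x): P(|+x⟩) = |⟨+x|ψ⟩|² = 64/68.
After stage 1 the state is |+x⟩; P(|-y⟩) = |⟨-y|+x⟩|² = 1/2.
Joint probability = 64/68 × 1/2 = 0.471.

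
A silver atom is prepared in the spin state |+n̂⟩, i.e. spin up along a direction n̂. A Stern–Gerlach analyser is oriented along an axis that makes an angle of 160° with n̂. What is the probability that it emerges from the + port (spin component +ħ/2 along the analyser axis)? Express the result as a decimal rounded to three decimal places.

0.030

For spin-½, the probability of finding spin-up along an axis at angle θ to the initial spin direction is cos²(θ/2); spin-down is sin²(θ/2).
θ = 160°, so P = cos²(80°) ≈ 0.030.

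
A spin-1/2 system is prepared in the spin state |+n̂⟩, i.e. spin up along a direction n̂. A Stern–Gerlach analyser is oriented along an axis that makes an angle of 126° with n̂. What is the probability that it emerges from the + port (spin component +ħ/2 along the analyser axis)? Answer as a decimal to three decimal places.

For spin-½, the probability of finding spin-up along an axis at angle θ to the initial spin direction is cos²(θ/2); spin-down is sin²(θ/2).
θ = 126°, so P = cos²(63°) ≈ 0.206.

0.206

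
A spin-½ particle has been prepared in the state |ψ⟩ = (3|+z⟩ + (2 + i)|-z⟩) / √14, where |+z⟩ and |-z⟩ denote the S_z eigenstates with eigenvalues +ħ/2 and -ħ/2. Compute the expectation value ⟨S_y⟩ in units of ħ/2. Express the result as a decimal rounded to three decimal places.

⟨σ_y⟩ = 2 Im(a* b)/(|a|²+|b|²) with a = 3, b = (2 + i).
a* b = (6 + 3i), so ⟨σ_y⟩ = 6/14.
⟨S_y⟩ = (ħ/2)·⟨σ_y⟩.

0.429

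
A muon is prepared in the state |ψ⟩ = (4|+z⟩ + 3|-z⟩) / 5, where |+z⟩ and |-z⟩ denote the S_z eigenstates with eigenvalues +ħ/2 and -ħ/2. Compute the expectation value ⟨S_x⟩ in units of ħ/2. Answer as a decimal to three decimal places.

0.960

⟨σ_x⟩ = 2 Re(a* b)/(|a|²+|b|²) with a = 4, b = 3.
a* b = 12, so ⟨σ_x⟩ = 24/25.
⟨S_x⟩ = (ħ/2)·⟨σ_x⟩.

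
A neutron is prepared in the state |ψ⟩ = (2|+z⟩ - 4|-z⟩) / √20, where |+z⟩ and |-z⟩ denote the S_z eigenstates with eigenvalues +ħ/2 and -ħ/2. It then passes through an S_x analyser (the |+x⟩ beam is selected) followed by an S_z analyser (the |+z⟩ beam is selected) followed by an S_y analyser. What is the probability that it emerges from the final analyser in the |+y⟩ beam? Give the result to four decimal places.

0.0250

First analyser (S_x): P(|+x⟩) = |⟨+x|ψ⟩|² = 4/40.
After stage 1 the state is |+x⟩; P(|+z⟩) = |⟨+z|+x⟩|² = 1/2.
After stage 2 the state is |+z⟩; P(|+y⟩) = |⟨+y|+z⟩|² = 1/2.
Joint probability = 4/40 × 1/2 × 1/2 = 0.0250.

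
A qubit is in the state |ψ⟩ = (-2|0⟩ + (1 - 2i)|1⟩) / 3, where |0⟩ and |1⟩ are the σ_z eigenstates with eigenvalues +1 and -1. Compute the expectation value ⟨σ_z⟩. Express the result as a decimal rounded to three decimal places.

⟨σ_z⟩ = |a|² - |b|² divided by |a|²+|b|², with a, b the |0⟩, |1⟩ amplitudes.
= (4 - 5)/9 = -1/9.

-0.111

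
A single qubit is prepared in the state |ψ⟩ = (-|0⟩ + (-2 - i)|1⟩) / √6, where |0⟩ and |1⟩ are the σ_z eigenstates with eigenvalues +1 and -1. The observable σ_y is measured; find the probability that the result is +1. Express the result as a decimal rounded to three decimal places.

|+y⟩ = (|0⟩ + i|1⟩)/√2, so ⟨+y|ψ⟩ = (-2 + 2i) / (√2·√6).
P = |-2 + 2i|² / 12 = 8/12.

0.667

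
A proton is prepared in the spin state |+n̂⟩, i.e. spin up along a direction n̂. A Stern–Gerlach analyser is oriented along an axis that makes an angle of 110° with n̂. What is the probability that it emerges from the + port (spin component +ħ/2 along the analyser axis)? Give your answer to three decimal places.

For spin-½, the probability of finding spin-up along an axis at angle θ to the initial spin direction is cos²(θ/2); spin-down is sin²(θ/2).
θ = 110°, so P = cos²(55°) ≈ 0.329.

0.329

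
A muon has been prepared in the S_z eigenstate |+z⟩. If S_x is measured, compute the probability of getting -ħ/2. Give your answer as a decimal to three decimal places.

In the S_z basis, |+z⟩ = |+z⟩ and |-x⟩ = (|+z⟩ - |-z⟩)/√2.
|⟨-x|+z⟩|² = 1/2.

0.500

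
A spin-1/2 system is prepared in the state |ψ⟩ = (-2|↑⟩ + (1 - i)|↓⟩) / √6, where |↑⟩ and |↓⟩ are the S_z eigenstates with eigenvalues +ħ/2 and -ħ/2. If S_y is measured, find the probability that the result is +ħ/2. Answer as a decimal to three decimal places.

|+y⟩ = (|↑⟩ + i|↓⟩)/√2, so ⟨+y|ψ⟩ = (-3 - i) / (√2·√6).
P = |-3 - i|² / 12 = 10/12.

0.833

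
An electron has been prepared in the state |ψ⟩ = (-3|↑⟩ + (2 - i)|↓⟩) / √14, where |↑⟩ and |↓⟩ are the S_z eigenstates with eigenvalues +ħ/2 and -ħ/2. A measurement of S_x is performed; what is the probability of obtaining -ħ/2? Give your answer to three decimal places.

|-x⟩ = (|↑⟩ - |↓⟩)/√2, so ⟨-x|ψ⟩ = (-5 + i) / (√2·√14).
P = |-5 + i|² / 28 = 26/28.

0.929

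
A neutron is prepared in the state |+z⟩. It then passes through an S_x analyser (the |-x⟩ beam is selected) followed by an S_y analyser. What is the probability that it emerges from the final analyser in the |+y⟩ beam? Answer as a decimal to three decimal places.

0.250

First analyser (S_x): from |+z⟩, P(|-x⟩) = 1/2.
After stage 1 the state is |-x⟩; P(|+y⟩) = |⟨+y|-x⟩|² = 1/2.
Joint probability = 1/2 × 1/2 = 0.250.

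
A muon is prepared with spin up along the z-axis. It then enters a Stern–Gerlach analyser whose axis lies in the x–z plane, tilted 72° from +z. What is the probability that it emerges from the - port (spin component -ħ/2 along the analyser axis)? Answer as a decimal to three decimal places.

For spin-½, the probability of finding spin-up along an axis at angle θ to the initial spin direction is cos²(θ/2); spin-down is sin²(θ/2).
θ = 72°, so P = sin²(36°) ≈ 0.345.

0.345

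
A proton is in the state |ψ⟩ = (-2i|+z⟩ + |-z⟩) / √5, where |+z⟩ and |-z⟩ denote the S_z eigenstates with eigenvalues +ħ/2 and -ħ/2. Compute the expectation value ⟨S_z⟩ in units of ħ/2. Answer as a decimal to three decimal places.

⟨σ_z⟩ = |a|² - |b|² divided by |a|²+|b|², with a, b the |+z⟩, |-z⟩ amplitudes.
= (4 - 1)/5 = 3/5.
⟨S_z⟩ = (ħ/2)·⟨σ_z⟩.

0.600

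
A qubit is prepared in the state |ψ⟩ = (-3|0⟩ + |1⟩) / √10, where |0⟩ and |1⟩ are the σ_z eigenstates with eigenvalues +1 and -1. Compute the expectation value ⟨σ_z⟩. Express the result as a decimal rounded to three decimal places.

0.800

⟨σ_z⟩ = |a|² - |b|² divided by |a|²+|b|², with a, b the |0⟩, |1⟩ amplitudes.
= (9 - 1)/10 = 8/10.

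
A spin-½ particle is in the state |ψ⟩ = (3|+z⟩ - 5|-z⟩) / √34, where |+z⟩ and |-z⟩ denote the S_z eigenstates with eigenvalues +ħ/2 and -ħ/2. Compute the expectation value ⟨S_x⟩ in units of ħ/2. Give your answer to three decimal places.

⟨σ_x⟩ = 2 Re(a* b)/(|a|²+|b|²) with a = 3, b = -5.
a* b = -15, so ⟨σ_x⟩ = -30/34.
⟨S_x⟩ = (ħ/2)·⟨σ_x⟩.

-0.882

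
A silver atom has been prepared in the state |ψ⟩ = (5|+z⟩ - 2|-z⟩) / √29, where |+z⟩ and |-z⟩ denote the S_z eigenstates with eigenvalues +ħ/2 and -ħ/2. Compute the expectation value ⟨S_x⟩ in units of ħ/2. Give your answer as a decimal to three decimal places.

-0.690

⟨σ_x⟩ = 2 Re(a* b)/(|a|²+|b|²) with a = 5, b = -2.
a* b = -10, so ⟨σ_x⟩ = -20/29.
⟨S_x⟩ = (ħ/2)·⟨σ_x⟩.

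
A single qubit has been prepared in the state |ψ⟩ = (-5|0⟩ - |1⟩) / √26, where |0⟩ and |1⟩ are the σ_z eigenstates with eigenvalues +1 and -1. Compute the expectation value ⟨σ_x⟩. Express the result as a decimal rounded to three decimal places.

0.385

⟨σ_x⟩ = 2 Re(a* b)/(|a|²+|b|²) with a = -5, b = -1.
a* b = 5, so ⟨σ_x⟩ = 10/26.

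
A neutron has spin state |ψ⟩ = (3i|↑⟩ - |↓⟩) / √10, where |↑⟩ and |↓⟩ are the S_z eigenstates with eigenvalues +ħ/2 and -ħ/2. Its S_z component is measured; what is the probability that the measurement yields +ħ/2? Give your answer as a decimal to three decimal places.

The +ħ/2 outcome corresponds to |↑⟩. Its amplitude in |ψ⟩ is 3i/√10.
P = |3i|² / 10 = 9/10.

0.900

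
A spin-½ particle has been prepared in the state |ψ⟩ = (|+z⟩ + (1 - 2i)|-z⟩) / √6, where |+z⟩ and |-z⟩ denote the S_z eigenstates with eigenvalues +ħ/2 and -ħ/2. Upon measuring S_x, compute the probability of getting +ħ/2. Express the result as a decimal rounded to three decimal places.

|+x⟩ = (|+z⟩ + |-z⟩)/√2, so ⟨+x|ψ⟩ = (2 - 2i) / (√2·√6).
P = |2 - 2i|² / 12 = 8/12.

0.667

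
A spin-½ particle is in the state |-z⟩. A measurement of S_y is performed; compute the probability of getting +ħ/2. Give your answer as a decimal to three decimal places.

0.500

In the S_z basis, |-z⟩ = |-z⟩ and |+y⟩ = (|+z⟩ + i|-z⟩)/√2.
|⟨+y|-z⟩|² = 1/2.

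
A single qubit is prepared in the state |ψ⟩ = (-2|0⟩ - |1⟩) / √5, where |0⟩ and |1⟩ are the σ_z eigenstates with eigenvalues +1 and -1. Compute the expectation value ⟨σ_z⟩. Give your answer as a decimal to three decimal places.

⟨σ_z⟩ = |a|² - |b|² divided by |a|²+|b|², with a, b the |0⟩, |1⟩ amplitudes.
= (4 - 1)/5 = 3/5.

0.600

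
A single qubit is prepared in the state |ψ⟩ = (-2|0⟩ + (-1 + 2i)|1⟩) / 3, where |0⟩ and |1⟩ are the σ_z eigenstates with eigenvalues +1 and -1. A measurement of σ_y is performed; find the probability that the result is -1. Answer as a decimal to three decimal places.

0.944

|-y⟩ = (|0⟩ - i|1⟩)/√2, so ⟨-y|ψ⟩ = (-4 - i) / (√2·3).
P = |-4 - i|² / 18 = 17/18.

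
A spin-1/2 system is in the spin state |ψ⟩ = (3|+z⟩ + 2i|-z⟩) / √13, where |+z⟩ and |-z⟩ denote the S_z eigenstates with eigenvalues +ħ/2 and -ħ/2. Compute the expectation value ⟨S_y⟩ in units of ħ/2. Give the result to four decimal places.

0.9231

⟨σ_y⟩ = 2 Im(a* b)/(|a|²+|b|²) with a = 3, b = 2i.
a* b = 6i, so ⟨σ_y⟩ = 12/13.
⟨S_y⟩ = (ħ/2)·⟨σ_y⟩.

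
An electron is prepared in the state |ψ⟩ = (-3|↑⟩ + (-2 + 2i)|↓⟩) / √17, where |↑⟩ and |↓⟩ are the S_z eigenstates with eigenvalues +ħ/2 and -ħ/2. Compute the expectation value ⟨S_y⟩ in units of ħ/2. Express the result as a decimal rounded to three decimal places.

-0.706

⟨σ_y⟩ = 2 Im(a* b)/(|a|²+|b|²) with a = -3, b = (-2 + 2i).
a* b = (6 - 6i), so ⟨σ_y⟩ = -12/17.
⟨S_y⟩ = (ħ/2)·⟨σ_y⟩.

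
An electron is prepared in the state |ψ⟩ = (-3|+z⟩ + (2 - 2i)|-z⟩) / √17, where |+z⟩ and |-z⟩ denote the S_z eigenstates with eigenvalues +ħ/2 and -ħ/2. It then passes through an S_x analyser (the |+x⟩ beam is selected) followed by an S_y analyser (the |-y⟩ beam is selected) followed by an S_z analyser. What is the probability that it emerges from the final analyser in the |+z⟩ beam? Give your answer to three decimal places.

0.037

First analyser (S_x): P(|+x⟩) = |⟨+x|ψ⟩|² = 5/34.
After stage 1 the state is |+x⟩; P(|-y⟩) = |⟨-y|+x⟩|² = 1/2.
After stage 2 the state is |-y⟩; P(|+z⟩) = |⟨+z|-y⟩|² = 1/2.
Joint probability = 5/34 × 1/2 × 1/2 = 0.037.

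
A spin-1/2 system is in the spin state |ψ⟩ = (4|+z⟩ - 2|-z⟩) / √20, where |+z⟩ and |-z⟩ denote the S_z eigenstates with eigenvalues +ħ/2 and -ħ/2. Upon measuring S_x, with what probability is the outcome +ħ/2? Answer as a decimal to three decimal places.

0.100

|+x⟩ = (|+z⟩ + |-z⟩)/√2, so ⟨+x|ψ⟩ = (2) / (√2·√20).
P = |2|² / 40 = 4/40.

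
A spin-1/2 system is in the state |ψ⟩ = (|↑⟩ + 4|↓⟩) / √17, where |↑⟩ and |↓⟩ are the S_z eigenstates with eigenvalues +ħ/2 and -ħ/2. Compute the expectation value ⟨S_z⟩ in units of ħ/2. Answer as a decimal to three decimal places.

⟨σ_z⟩ = |a|² - |b|² divided by |a|²+|b|², with a, b the |↑⟩, |↓⟩ amplitudes.
= (1 - 16)/17 = -15/17.
⟨S_z⟩ = (ħ/2)·⟨σ_z⟩.

-0.882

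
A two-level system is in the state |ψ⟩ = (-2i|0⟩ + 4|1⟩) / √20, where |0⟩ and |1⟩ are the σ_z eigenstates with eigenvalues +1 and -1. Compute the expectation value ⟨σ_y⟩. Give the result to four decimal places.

0.8000

⟨σ_y⟩ = 2 Im(a* b)/(|a|²+|b|²) with a = -2i, b = 4.
a* b = 8i, so ⟨σ_y⟩ = 16/20.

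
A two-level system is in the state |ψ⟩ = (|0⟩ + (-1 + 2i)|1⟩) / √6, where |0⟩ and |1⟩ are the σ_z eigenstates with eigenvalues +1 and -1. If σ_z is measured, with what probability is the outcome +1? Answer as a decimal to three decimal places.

0.167

The +1 outcome corresponds to |0⟩. Its amplitude in |ψ⟩ is 1/√6.
P = |1|² / 6 = 1/6.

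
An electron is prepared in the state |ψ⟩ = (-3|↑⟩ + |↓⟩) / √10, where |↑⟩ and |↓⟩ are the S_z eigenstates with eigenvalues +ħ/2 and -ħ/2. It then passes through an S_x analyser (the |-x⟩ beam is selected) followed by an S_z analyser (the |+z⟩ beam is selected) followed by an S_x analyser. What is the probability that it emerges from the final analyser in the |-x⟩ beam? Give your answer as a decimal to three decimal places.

First analyser (S_x): P(|-x⟩) = |⟨-x|ψ⟩|² = 16/20.
After stage 1 the state is |-x⟩; P(|+z⟩) = |⟨+z|-x⟩|² = 1/2.
After stage 2 the state is |+z⟩; P(|-x⟩) = |⟨-x|+z⟩|² = 1/2.
Joint probability = 16/20 × 1/2 × 1/2 = 0.200.

0.200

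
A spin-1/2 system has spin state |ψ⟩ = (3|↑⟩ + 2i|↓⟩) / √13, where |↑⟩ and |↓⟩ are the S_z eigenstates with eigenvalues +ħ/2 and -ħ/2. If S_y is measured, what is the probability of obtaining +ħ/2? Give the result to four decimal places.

|+y⟩ = (|↑⟩ + i|↓⟩)/√2, so ⟨+y|ψ⟩ = (5) / (√2·√13).
P = |5|² / 26 = 25/26.

0.9615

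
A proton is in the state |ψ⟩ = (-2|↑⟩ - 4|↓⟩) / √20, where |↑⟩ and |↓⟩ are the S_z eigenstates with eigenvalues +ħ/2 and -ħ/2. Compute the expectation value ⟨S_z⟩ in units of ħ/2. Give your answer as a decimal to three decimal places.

⟨σ_z⟩ = |a|² - |b|² divided by |a|²+|b|², with a, b the |↑⟩, |↓⟩ amplitudes.
= (4 - 16)/20 = -12/20.
⟨S_z⟩ = (ħ/2)·⟨σ_z⟩.

-0.600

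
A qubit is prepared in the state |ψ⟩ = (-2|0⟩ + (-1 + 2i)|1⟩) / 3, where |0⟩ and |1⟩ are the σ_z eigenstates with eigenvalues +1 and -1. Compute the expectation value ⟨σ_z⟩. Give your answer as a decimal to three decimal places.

⟨σ_z⟩ = |a|² - |b|² divided by |a|²+|b|², with a, b the |0⟩, |1⟩ amplitudes.
= (4 - 5)/9 = -1/9.

-0.111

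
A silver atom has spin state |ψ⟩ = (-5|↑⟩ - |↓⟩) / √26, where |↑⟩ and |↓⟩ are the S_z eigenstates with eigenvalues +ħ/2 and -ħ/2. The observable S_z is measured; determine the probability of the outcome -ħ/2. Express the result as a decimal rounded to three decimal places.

The -ħ/2 outcome corresponds to |↓⟩. Its amplitude in |ψ⟩ is -1/√26.
P = |-1|² / 26 = 1/26.

0.038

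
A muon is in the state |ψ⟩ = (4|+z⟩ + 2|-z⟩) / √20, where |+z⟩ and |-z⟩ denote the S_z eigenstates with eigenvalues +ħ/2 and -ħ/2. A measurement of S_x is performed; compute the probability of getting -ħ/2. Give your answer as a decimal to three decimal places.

|-x⟩ = (|+z⟩ - |-z⟩)/√2, so ⟨-x|ψ⟩ = (2) / (√2·√20).
P = |2|² / 40 = 4/40.

0.100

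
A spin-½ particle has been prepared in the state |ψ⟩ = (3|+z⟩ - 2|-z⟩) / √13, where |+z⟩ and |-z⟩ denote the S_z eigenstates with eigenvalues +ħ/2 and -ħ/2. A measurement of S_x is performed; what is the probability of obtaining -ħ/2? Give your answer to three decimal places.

0.962

|-x⟩ = (|+z⟩ - |-z⟩)/√2, so ⟨-x|ψ⟩ = (5) / (√2·√13).
P = |5|² / 26 = 25/26.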